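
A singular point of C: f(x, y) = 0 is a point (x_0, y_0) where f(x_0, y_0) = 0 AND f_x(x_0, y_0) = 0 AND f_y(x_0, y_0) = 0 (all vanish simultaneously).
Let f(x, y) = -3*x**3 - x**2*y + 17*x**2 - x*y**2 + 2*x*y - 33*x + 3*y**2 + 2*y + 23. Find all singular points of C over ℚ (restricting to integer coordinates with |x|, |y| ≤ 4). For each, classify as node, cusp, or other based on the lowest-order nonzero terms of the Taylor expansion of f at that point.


Singular points: {(2, -1)}; classification: cusp.

Compute partial derivatives:
  f_x = -9*x**2 - 2*x*y + 34*x - y**2 + 2*y - 33.
  f_y = -x**2 - 2*x*y + 2*x + 6*y + 2.
Scan x_0 ∈ {−4, ..., 4}. For each x_0, f_y(x_0, y) is a polynomial in y; find its integer roots y ∈ {−4, ..., 4}, then test f_x and f at those candidates.
  x = -4: f_y(-4, y) = 14*y - 22; no integer root y with |y| ≤ 4.
  x = -3: f_y(-3, y) = 12*y - 13; no integer root y with |y| ≤ 4.
  x = -2: f_y(-2, y) = 10*y - 6; no integer root y with |y| ≤ 4.
  x = -1: f_y(-1, y) = 8*y - 1; no integer root y with |y| ≤ 4.
  x = 0: f_y(0, y) = 6*y + 2; no integer root y with |y| ≤ 4.
  x = 1: f_y(1, y) = 4*y + 3; no integer root y with |y| ≤ 4.
  x = 2: f_y(2, y) = 2*y + 2; vanishes at y ∈ {-1}. (2, -1): f_x = 0, f = 0 — SINGULAR.
  x = 3: f_y(3, y) = -1; no integer root y with |y| ≤ 4.
  x = 4: f_y(4, y) = -2*y - 6; vanishes at y ∈ {-3}. (4, -3): f_x = -32 ≠ 0.
Only singular point on the grid: (2, -1).
Classify: substitute x = 2 + u, y = -1 + v and expand: f = -3*u**3 - u**2*v - u*v**2 + v**2.
No constant or linear terms (consistent with a singular point). Quadratic part: v**2. Cubic part: -3*u**3 - u**2*v - u*v**2.
The quadratic part v**2 is a perfect square, so there is a single (double) tangent line v = 0, i.e. y = -1. Restricting the cubic part to that line (v = 0) leaves -3*u**3 ≠ 0, so f is not divisible by v and the branch is v² ≈ 3*u**3 to lowest order — this is a cusp.
Classification: cusp.


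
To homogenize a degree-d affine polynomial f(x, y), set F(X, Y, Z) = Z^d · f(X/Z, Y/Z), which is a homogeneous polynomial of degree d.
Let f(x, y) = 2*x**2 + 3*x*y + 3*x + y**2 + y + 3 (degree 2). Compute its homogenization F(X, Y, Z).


F(X, Y, Z) = 2*X**2 + 3*X*Y + 3*X*Z + Y**2 + Y*Z + 3*Z**2

deg(f) = 2.
Substitute x = X/Z, y = Y/Z into f, then multiply by Z^2.
  monomial 2·x^2·y^0 ↦ 2·X^2·Y^0·Z^0.
  monomial 3·x^1·y^1 ↦ 3·X^1·Y^1·Z^0.
  monomial 3·x^1·y^0 ↦ 3·X^1·Y^0·Z^1.
  monomial 1·x^0·y^2 ↦ 1·X^0·Y^2·Z^0.
  monomial 1·x^0·y^1 ↦ 1·X^0·Y^1·Z^1.
  monomial 3·x^0·y^0 ↦ 3·X^0·Y^0·Z^2.
Collecting: F(X, Y, Z) = 2*X**2 + 3*X*Y + 3*X*Z + Y**2 + Y*Z + 3*Z**2.


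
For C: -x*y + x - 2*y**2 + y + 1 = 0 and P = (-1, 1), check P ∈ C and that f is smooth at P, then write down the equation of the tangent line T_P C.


Tangent line at P: 2 - 2*y = 0.

Step 1: f(-1, 1) = 0, so P lies on C.
Step 2: partial derivatives
  f_x(x, y) = 1 - y, f_y(x, y) = -x - 4*y + 1.
  f_x(P) = 0, f_y(P) = -2 (gradient nonzero, so P is smooth).
Step 3: tangent line at P: 0·(x − -1) + -2·(y − 1) = 0.
Expanding: 2 - 2*y = 0.


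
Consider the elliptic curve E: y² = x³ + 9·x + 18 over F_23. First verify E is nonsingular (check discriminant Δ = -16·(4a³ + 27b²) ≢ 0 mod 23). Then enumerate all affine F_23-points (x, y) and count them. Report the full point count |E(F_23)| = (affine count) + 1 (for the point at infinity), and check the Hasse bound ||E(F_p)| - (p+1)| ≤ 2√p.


Affine points = {(0, 8), (0, 15), (3, 7), (3, 16), (4, 7), (4, 16), (5, 2), (5, 21), (6, 9), (6, 14), (8, 2), (8, 21), (9, 0), (10, 2), (10, 21), (13, 3), (13, 20), (14, 6), (14, 17), (15, 3), (15, 20), (16, 7), (16, 16), (17, 1), (17, 22), (18, 3), (18, 20), (22, 10), (22, 13)}; affine count = 29; |E(F_23)| = 30.

Discriminant check: Δ ∝ 4a³ + 27b² = 4·9³ + 27·18² = 4·729 + 27·324 ≡ 3 (mod 23). Nonzero ⇒ E is nonsingular.
For each x ∈ F_23, compute rhs = x³ + 9·x + 18 mod 23, then count y ∈ F_23 with y² ≡ rhs.
  x = 0: rhs = 18, matching y values: 8, 15 (2 points).
  x = 1: rhs = 5, matching y values: none (0 points).
  x = 2: rhs = 21, matching y values: none (0 points).
  x = 3: rhs = 3, matching y values: 7, 16 (2 points).
  x = 4: rhs = 3, matching y values: 7, 16 (2 points).
  x = 5: rhs = 4, matching y values: 2, 21 (2 points).
  x = 6: rhs = 12, matching y values: 9, 14 (2 points).
  x = 7: rhs = 10, matching y values: none (0 points).
  x = 8: rhs = 4, matching y values: 2, 21 (2 points).
  x = 9: rhs = 0, matching y values: 0 (1 points).
  x = 10: rhs = 4, matching y values: 2, 21 (2 points).
  x = 11: rhs = 22, matching y values: none (0 points).
  x = 12: rhs = 14, matching y values: none (0 points).
  x = 13: rhs = 9, matching y values: 3, 20 (2 points).
  x = 14: rhs = 13, matching y values: 6, 17 (2 points).
  x = 15: rhs = 9, matching y values: 3, 20 (2 points).
  x = 16: rhs = 3, matching y values: 7, 16 (2 points).
  x = 17: rhs = 1, matching y values: 1, 22 (2 points).
  x = 18: rhs = 9, matching y values: 3, 20 (2 points).
  x = 19: rhs = 10, matching y values: none (0 points).
  x = 20: rhs = 10, matching y values: none (0 points).
  x = 21: rhs = 15, matching y values: none (0 points).
  x = 22: rhs = 8, matching y values: 10, 13 (2 points).
Total affine count: 29.
Full point count |E(F_23)| = 29 + 1 = 30.
Hasse bound: |30 − (23+1)| = |6| = 6 ≤ 2√23 ≈ 9.5917 ✓.


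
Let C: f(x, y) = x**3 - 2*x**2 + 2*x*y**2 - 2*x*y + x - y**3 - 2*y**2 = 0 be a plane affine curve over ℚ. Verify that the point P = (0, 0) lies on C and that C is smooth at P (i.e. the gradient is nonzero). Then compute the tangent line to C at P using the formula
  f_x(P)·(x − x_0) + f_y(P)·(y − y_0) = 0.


Tangent line at P: x = 0.

Step 1: f(0, 0) = 0, so P lies on C.
Step 2: partial derivatives
  f_x(x, y) = 3*x**2 - 4*x + 2*y**2 - 2*y + 1, f_y(x, y) = 4*x*y - 2*x - 3*y**2 - 4*y.
  f_x(P) = 1, f_y(P) = 0 (gradient nonzero, so P is smooth).
Step 3: tangent line at P: 1·(x − 0) + 0·(y − 0) = 0.
Expanding: x = 0.


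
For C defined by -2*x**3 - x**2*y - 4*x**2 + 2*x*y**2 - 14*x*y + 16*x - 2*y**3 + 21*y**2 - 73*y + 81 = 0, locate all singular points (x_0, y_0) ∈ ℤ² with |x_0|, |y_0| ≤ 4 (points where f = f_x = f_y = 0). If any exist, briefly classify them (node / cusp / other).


Singular points: {(-1, 3)}; classification: node.

Compute partial derivatives:
  f_x = -6*x**2 - 2*x*y - 8*x + 2*y**2 - 14*y + 16.
  f_y = -x**2 + 4*x*y - 14*x - 6*y**2 + 42*y - 73.
Scan x_0 ∈ {−4, ..., 4}. For each x_0, f_y(x_0, y) is a polynomial in y; find its integer roots y ∈ {−4, ..., 4}, then test f_x and f at those candidates.
  x = -4: f_y(-4, y) = -6*y**2 + 26*y - 33; no integer root y with |y| ≤ 4.
  x = -3: f_y(-3, y) = -6*y**2 + 30*y - 40; no integer root y with |y| ≤ 4.
  x = -2: f_y(-2, y) = -6*y**2 + 34*y - 49; no integer root y with |y| ≤ 4.
  x = -1: f_y(-1, y) = -6*y**2 + 38*y - 60; vanishes at y ∈ {3}. (-1, 3): f_x = 0, f = 0 — SINGULAR.
  x = 0: f_y(0, y) = -6*y**2 + 42*y - 73; no integer root y with |y| ≤ 4.
  x = 1: f_y(1, y) = -6*y**2 + 46*y - 88; vanishes at y ∈ {4}. (1, 4): f_x = -30 ≠ 0.
  x = 2: f_y(2, y) = -6*y**2 + 50*y - 105; no integer root y with |y| ≤ 4.
  x = 3: f_y(3, y) = -6*y**2 + 54*y - 124; no integer root y with |y| ≤ 4.
  x = 4: f_y(4, y) = -6*y**2 + 58*y - 145; no integer root y with |y| ≤ 4.
Only singular point on the grid: (-1, 3).
Classify: substitute x = -1 + u, y = 3 + v and expand: f = -2*u**3 - u**2*v - u**2 + 2*u*v**2 - 2*v**3 + v**2.
No constant or linear terms (consistent with a singular point). Quadratic part: -u**2 + v**2. Cubic part: -2*u**3 - u**2*v + 2*u*v**2 - 2*v**3.
The quadratic part v**2 - u**2 = (v − u)(v + u) splits into two distinct linear factors, so there are two distinct tangent lines y − 3 = ±(x − -1) — this is a node (ordinary double point).
Classification: node.


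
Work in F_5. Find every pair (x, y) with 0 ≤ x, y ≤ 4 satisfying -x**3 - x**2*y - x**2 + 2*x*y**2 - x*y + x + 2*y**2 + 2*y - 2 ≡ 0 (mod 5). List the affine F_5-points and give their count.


Affine F_5-points: {(0, 2), (2, 1), (2, 3), (3, 0), (4, 4)}; count = 5.

For each of the 25 pairs (x, y) ∈ F_5², evaluate f(x, y) mod 5. Record the zeros.
  x = 0: [0↦3, 1↦2, 2↦0, 3↦2, 4↦3]  zeros at y ∈ {2}
  x = 1: [0↦2, 1↦1, 2↦3, 3↦3, 4↦1]  zeros at y ∈ ∅
  x = 2: [0↦3, 1↦0, 2↦4, 3↦0, 4↦3]  zeros at y ∈ {1, 3}
  x = 3: [0↦0, 1↦3, 2↦2, 3↦2, 4↦3]  zeros at y ∈ {0}
  x = 4: [0↦2, 1↦4, 2↦1, 3↦3, 4↦0]  zeros at y ∈ {4}
Collecting zeros: affine points = {(0, 2), (2, 1), (2, 3), (3, 0), (4, 4)}.
Total count |C(F_5)_aff| = 5.


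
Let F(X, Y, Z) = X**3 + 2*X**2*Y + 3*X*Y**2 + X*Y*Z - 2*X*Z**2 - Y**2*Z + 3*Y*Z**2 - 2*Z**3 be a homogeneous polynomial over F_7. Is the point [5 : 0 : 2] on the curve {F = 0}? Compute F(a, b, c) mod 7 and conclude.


F(5,0,2) ≡ 6 (mod 7); P is NOT on the curve.

Evaluate F(5, 0, 2) term-by-term (mod 7).
  X**3 ↦ 1·125·1·1 = 125
  2*X**2*Y ↦ 2·25·0·1 = 0
  3*X*Y**2 ↦ 3·5·0·1 = 0
  X*Y*Z ↦ 1·5·0·2 = 0
  -2*X*Z**2 ↦ -2·5·1·4 = -40
  -Y**2*Z ↦ -1·1·0·2 = 0
  3*Y*Z**2 ↦ 3·1·0·4 = 0
  -2*Z**3 ↦ -2·1·1·8 = -16
Sum: F(5, 0, 2) = (125) + (0) + (0) + (0) + (-40) + (0) + (0) + (-16) = 69.
Reducing mod 7: 69 ≡ 6 (mod 7).
Since F(a, b, c) ≡ 6 ≠ 0 (mod 7), P does NOT lie on the curve.


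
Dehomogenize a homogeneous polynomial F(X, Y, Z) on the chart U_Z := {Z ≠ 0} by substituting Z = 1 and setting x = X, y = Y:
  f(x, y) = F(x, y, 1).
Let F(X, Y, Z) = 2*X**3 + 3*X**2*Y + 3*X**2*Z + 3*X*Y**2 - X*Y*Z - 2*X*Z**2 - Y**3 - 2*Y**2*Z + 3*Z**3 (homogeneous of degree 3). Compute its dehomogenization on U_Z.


f(x, y) = 2*x**3 + 3*x**2*y + 3*x**2 + 3*x*y**2 - x*y - 2*x - y**3 - 2*y**2 + 3

On U_Z we set Z = 1. Each monomial c·X^i·Y^j·Z^k in F becomes c·x^i·y^j·1^k = c·x^i·y^j.
Substituting Z = 1: F(X, Y, 1) = 2*x**3 + 3*x**2*y + 3*x**2 + 3*x*y**2 - x*y - 2*x - y**3 - 2*y**2 + 3.
Note: deg(f) ≤ deg(F) = 3; strict inequality happens when F is divisible by Z (lost terms).


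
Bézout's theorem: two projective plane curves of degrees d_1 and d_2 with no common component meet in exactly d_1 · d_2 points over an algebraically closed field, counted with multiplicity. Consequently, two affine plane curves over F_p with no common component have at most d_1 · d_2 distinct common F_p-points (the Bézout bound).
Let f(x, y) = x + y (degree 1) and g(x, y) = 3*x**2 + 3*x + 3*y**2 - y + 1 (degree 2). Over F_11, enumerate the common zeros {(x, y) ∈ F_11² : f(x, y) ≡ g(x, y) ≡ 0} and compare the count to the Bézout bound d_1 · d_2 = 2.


Common zeros: {(1, 10), (2, 9)}; count = 2; Bézout bound = 2.

deg(f) = 1, deg(g) = 2, so Bézout bound = 2.
Scan x ∈ F_11. For each x, list the y ∈ F_11 with f(x, y) ≡ 0 and those with g(x, y) ≡ 0 (mod 11); the common zeros in that column are the intersection.
  x = 0: f ≡ 0 at y ∈ {0}; g ≡ 0 at y ∈ {2}; common: ∅.
  x = 1: f ≡ 0 at y ∈ {10}; g ≡ 0 at y ∈ {5, 10}; common: {10}.
  x = 2: f ≡ 0 at y ∈ {9}; g ≡ 0 at y ∈ {6, 9}; common: {9}.
  x = 3: f ≡ 0 at y ∈ {8}; g ≡ 0 at y ∈ ∅; common: ∅.
  x = 4: f ≡ 0 at y ∈ {7}; g ≡ 0 at y ∈ ∅; common: ∅.
  x = 5: f ≡ 0 at y ∈ {6}; g ≡ 0 at y ∈ {7, 8}; common: ∅.
  x = 6: f ≡ 0 at y ∈ {5}; g ≡ 0 at y ∈ ∅; common: ∅.
  x = 7: f ≡ 0 at y ∈ {4}; g ≡ 0 at y ∈ ∅; common: ∅.
  x = 8: f ≡ 0 at y ∈ {3}; g ≡ 0 at y ∈ {6, 9}; common: ∅.
  x = 9: f ≡ 0 at y ∈ {2}; g ≡ 0 at y ∈ {5, 10}; common: ∅.
  x = 10: f ≡ 0 at y ∈ {1}; g ≡ 0 at y ∈ {2}; common: ∅.
Collecting: common zeros = {(1, 10), (2, 9)}, so the count is 2.
Comparison with the Bézout bound: 2 ≤ 2 = deg(f)·deg(g), as expected for curves with no common component (the bound is attained).


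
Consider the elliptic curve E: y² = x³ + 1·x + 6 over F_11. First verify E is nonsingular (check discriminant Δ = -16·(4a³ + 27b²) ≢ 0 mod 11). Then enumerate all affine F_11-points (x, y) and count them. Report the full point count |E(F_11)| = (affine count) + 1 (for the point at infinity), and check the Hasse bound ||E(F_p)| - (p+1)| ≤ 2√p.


Affine points = {(2, 4), (2, 7), (3, 5), (3, 6), (5, 2), (5, 9), (7, 2), (7, 9), (8, 3), (8, 8), (10, 2), (10, 9)}; affine count = 12; |E(F_11)| = 13.

Discriminant check: Δ ∝ 4a³ + 27b² = 4·1³ + 27·6² = 4·1 + 27·36 ≡ 8 (mod 11). Nonzero ⇒ E is nonsingular.
For each x ∈ F_11, compute rhs = x³ + 1·x + 6 mod 11, then count y ∈ F_11 with y² ≡ rhs.
  x = 0: rhs = 6, matching y values: none (0 points).
  x = 1: rhs = 8, matching y values: none (0 points).
  x = 2: rhs = 5, matching y values: 4, 7 (2 points).
  x = 3: rhs = 3, matching y values: 5, 6 (2 points).
  x = 4: rhs = 8, matching y values: none (0 points).
  x = 5: rhs = 4, matching y values: 2, 9 (2 points).
  x = 6: rhs = 8, matching y values: none (0 points).
  x = 7: rhs = 4, matching y values: 2, 9 (2 points).
  x = 8: rhs = 9, matching y values: 3, 8 (2 points).
  x = 9: rhs = 7, matching y values: none (0 points).
  x = 10: rhs = 4, matching y values: 2, 9 (2 points).
Total affine count: 12.
Full point count |E(F_11)| = 12 + 1 = 13.
Hasse bound: |13 − (11+1)| = |1| = 1 ≤ 2√11 ≈ 6.6332 ✓.


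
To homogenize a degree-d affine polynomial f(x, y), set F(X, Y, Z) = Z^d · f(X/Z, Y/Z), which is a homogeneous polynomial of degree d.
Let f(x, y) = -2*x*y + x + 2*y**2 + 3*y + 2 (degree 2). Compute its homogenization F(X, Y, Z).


F(X, Y, Z) = -2*X*Y + X*Z + 2*Y**2 + 3*Y*Z + 2*Z**2

deg(f) = 2.
Substitute x = X/Z, y = Y/Z into f, then multiply by Z^2.
  monomial -2·x^1·y^1 ↦ -2·X^1·Y^1·Z^0.
  monomial 1·x^1·y^0 ↦ 1·X^1·Y^0·Z^1.
  monomial 2·x^0·y^2 ↦ 2·X^0·Y^2·Z^0.
  monomial 3·x^0·y^1 ↦ 3·X^0·Y^1·Z^1.
  monomial 2·x^0·y^0 ↦ 2·X^0·Y^0·Z^2.
Collecting: F(X, Y, Z) = -2*X*Y + X*Z + 2*Y**2 + 3*Y*Z + 2*Z**2.


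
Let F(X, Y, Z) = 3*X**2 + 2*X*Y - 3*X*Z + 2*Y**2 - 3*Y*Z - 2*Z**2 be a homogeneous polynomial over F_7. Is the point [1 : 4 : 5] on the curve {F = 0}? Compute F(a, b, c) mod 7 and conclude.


F(1,4,5) ≡ 2 (mod 7); P is NOT on the curve.

Evaluate F(1, 4, 5) term-by-term (mod 7).
  3*X**2 ↦ 3·1·1·1 = 3
  2*X*Y ↦ 2·1·4·1 = 8
  -3*X*Z ↦ -3·1·1·5 = -15
  2*Y**2 ↦ 2·1·16·1 = 32
  -3*Y*Z ↦ -3·1·4·5 = -60
  -2*Z**2 ↦ -2·1·1·25 = -50
Sum: F(1, 4, 5) = (3) + (8) + (-15) + (32) + (-60) + (-50) = -82.
Reducing mod 7: -82 ≡ 2 (mod 7).
Since F(a, b, c) ≡ 2 ≠ 0 (mod 7), P does NOT lie on the curve.


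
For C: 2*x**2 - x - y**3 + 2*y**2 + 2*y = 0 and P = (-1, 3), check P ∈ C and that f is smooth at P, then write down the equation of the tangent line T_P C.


Tangent line at P: -5*x - 13*y + 34 = 0.

Step 1: f(-1, 3) = 0, so P lies on C.
Step 2: partial derivatives
  f_x(x, y) = 4*x - 1, f_y(x, y) = -3*y**2 + 4*y + 2.
  f_x(P) = -5, f_y(P) = -13 (gradient nonzero, so P is smooth).
Step 3: tangent line at P: -5·(x − -1) + -13·(y − 3) = 0.
Expanding: -5*x - 13*y + 34 = 0.


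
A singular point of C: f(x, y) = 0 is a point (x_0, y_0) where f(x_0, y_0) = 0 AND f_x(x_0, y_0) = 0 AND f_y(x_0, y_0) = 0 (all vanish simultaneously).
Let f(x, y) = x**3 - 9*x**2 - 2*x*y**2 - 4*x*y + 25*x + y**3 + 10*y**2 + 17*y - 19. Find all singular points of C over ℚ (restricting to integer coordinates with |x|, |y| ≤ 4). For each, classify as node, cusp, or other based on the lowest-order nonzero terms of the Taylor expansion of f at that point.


Singular points: {(3, -1)}; classification: cusp.

Compute partial derivatives:
  f_x = 3*x**2 - 18*x - 2*y**2 - 4*y + 25.
  f_y = -4*x*y - 4*x + 3*y**2 + 20*y + 17.
Scan x_0 ∈ {−4, ..., 4}. For each x_0, f_y(x_0, y) is a polynomial in y; find its integer roots y ∈ {−4, ..., 4}, then test f_x and f at those candidates.
  x = -4: f_y(-4, y) = 3*y**2 + 36*y + 33; vanishes at y ∈ {-1}. (-4, -1): f_x = 147 ≠ 0.
  x = -3: f_y(-3, y) = 3*y**2 + 32*y + 29; vanishes at y ∈ {-1}. (-3, -1): f_x = 108 ≠ 0.
  x = -2: f_y(-2, y) = 3*y**2 + 28*y + 25; vanishes at y ∈ {-1}. (-2, -1): f_x = 75 ≠ 0.
  x = -1: f_y(-1, y) = 3*y**2 + 24*y + 21; vanishes at y ∈ {-1}. (-1, -1): f_x = 48 ≠ 0.
  x = 0: f_y(0, y) = 3*y**2 + 20*y + 17; vanishes at y ∈ {-1}. (0, -1): f_x = 27 ≠ 0.
  x = 1: f_y(1, y) = 3*y**2 + 16*y + 13; vanishes at y ∈ {-1}. (1, -1): f_x = 12 ≠ 0.
  x = 2: f_y(2, y) = 3*y**2 + 12*y + 9; vanishes at y ∈ {-3, -1}. (2, -3): f_x = -5 ≠ 0; (2, -1): f_x = 3 ≠ 0.
  x = 3: f_y(3, y) = 3*y**2 + 8*y + 5; vanishes at y ∈ {-1}. (3, -1): f_x = 0, f = 0 — SINGULAR.
  x = 4: f_y(4, y) = 3*y**2 + 4*y + 1; vanishes at y ∈ {-1}. (4, -1): f_x = 3 ≠ 0.
Only singular point on the grid: (3, -1).
Classify: substitute x = 3 + u, y = -1 + v and expand: f = u**3 - 2*u*v**2 + v**3 + v**2.
No constant or linear terms (consistent with a singular point). Quadratic part: v**2. Cubic part: u**3 - 2*u*v**2 + v**3.
The quadratic part v**2 is a perfect square, so there is a single (double) tangent line v = 0, i.e. y = -1. Restricting the cubic part to that line (v = 0) leaves u**3 ≠ 0, so f is not divisible by v and the branch is v² ≈ -u**3 to lowest order — this is a cusp.
Classification: cusp.


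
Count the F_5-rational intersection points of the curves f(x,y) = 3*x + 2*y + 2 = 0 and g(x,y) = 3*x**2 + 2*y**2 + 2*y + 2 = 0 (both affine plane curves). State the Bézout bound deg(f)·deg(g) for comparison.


Common zeros: {(1, 0)}; count = 1; Bézout bound = 2.

deg(f) = 1, deg(g) = 2, so Bézout bound = 2.
Scan x ∈ F_5. For each x, list the y ∈ F_5 with f(x, y) ≡ 0 and those with g(x, y) ≡ 0 (mod 5); the common zeros in that column are the intersection.
  x = 0: f ≡ 0 at y ∈ {4}; g ≡ 0 at y ∈ ∅; common: ∅.
  x = 1: f ≡ 0 at y ∈ {0}; g ≡ 0 at y ∈ {0, 4}; common: {0}.
  x = 2: f ≡ 0 at y ∈ {1}; g ≡ 0 at y ∈ ∅; common: ∅.
  x = 3: f ≡ 0 at y ∈ {2}; g ≡ 0 at y ∈ ∅; common: ∅.
  x = 4: f ≡ 0 at y ∈ {3}; g ≡ 0 at y ∈ {0, 4}; common: ∅.
Collecting: common zeros = {(1, 0)}, so the count is 1.
Comparison with the Bézout bound: 1 ≤ 2 = deg(f)·deg(g), as expected for curves with no common component (the affine F_5-count falls short of the bound because intersections may lie at infinity, over extension fields, or carry multiplicity).


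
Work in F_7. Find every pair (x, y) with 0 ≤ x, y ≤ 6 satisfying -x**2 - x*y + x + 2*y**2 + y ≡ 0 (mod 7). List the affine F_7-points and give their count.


Affine F_7-points: {(0, 0), (0, 3), (1, 0), (4, 6), (5, 3), (5, 6)}; count = 6.

For each of the 49 pairs (x, y) ∈ F_7², evaluate f(x, y) mod 7. Record the zeros.
  x = 0: [0↦0, 1↦3, 2↦3, 3↦0, 4↦1, 5↦6, 6↦1]  zeros at y ∈ {0, 3}
  x = 1: [0↦0, 1↦2, 2↦1, 3↦4, 4↦4, 5↦1, 6↦2]  zeros at y ∈ {0}
  x = 2: [0↦5, 1↦6, 2↦4, 3↦6, 4↦5, 5↦1, 6↦1]  zeros at y ∈ ∅
  x = 3: [0↦1, 1↦1, 2↦5, 3↦6, 4↦4, 5↦6, 6↦5]  zeros at y ∈ ∅
  x = 4: [0↦2, 1↦1, 2↦4, 3↦4, 4↦1, 5↦2, 6↦0]  zeros at y ∈ {6}
  x = 5: [0↦1, 1↦6, 2↦1, 3↦0, 4↦3, 5↦3, 6↦0]  zeros at y ∈ {3, 6}
  x = 6: [0↦5, 1↦2, 2↦3, 3↦1, 4↦3, 5↦2, 6↦5]  zeros at y ∈ ∅
Collecting zeros: affine points = {(0, 0), (0, 3), (1, 0), (4, 6), (5, 3), (5, 6)}.
Total count |C(F_7)_aff| = 6.


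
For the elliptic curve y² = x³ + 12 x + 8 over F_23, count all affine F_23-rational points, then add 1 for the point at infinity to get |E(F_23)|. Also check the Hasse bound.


Affine points = {(0, 10), (0, 13), (3, 5), (3, 18), (5, 3), (5, 20), (8, 8), (8, 15), (10, 1), (10, 22), (16, 8), (16, 15), (22, 8), (22, 15)}; affine count = 14; |E(F_23)| = 15.

Discriminant check: Δ ∝ 4a³ + 27b² = 4·12³ + 27·8² = 4·1728 + 27·64 ≡ 15 (mod 23). Nonzero ⇒ E is nonsingular.
For each x ∈ F_23, compute rhs = x³ + 12·x + 8 mod 23, then count y ∈ F_23 with y² ≡ rhs.
  x = 0: rhs = 8, matching y values: 10, 13 (2 points).
  x = 1: rhs = 21, matching y values: none (0 points).
  x = 2: rhs = 17, matching y values: none (0 points).
  x = 3: rhs = 2, matching y values: 5, 18 (2 points).
  x = 4: rhs = 5, matching y values: none (0 points).
  x = 5: rhs = 9, matching y values: 3, 20 (2 points).
  x = 6: rhs = 20, matching y values: none (0 points).
  x = 7: rhs = 21, matching y values: none (0 points).
  x = 8: rhs = 18, matching y values: 8, 15 (2 points).
  x = 9: rhs = 17, matching y values: none (0 points).
  x = 10: rhs = 1, matching y values: 1, 22 (2 points).
  x = 11: rhs = 22, matching y values: none (0 points).
  x = 12: rhs = 17, matching y values: none (0 points).
  x = 13: rhs = 15, matching y values: none (0 points).
  x = 14: rhs = 22, matching y values: none (0 points).
  x = 15: rhs = 21, matching y values: none (0 points).
  x = 16: rhs = 18, matching y values: 8, 15 (2 points).
  x = 17: rhs = 19, matching y values: none (0 points).
  x = 18: rhs = 7, matching y values: none (0 points).
  x = 19: rhs = 11, matching y values: none (0 points).
  x = 20: rhs = 14, matching y values: none (0 points).
  x = 21: rhs = 22, matching y values: none (0 points).
  x = 22: rhs = 18, matching y values: 8, 15 (2 points).
Total affine count: 14.
Full point count |E(F_23)| = 14 + 1 = 15.
Hasse bound: |15 − (23+1)| = |-9| = 9 ≤ 2√23 ≈ 9.5917 ✓.


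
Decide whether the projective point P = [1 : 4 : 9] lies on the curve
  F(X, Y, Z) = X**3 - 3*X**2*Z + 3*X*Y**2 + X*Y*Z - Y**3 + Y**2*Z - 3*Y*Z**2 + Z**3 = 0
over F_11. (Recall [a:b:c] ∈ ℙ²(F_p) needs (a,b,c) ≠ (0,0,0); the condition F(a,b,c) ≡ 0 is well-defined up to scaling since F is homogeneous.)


F(1,4,9) ≡ 5 (mod 11); P is NOT on the curve.

Evaluate F(1, 4, 9) term-by-term (mod 11).
  X**3 ↦ 1·1·1·1 = 1
  -3*X**2*Z ↦ -3·1·1·9 = -27
  3*X*Y**2 ↦ 3·1·16·1 = 48
  X*Y*Z ↦ 1·1·4·9 = 36
  -Y**3 ↦ -1·1·64·1 = -64
  Y**2*Z ↦ 1·1·16·9 = 144
  -3*Y*Z**2 ↦ -3·1·4·81 = -972
  Z**3 ↦ 1·1·1·729 = 729
Sum: F(1, 4, 9) = (1) + (-27) + (48) + (36) + (-64) + (144) + (-972) + (729) = -105.
Reducing mod 11: -105 ≡ 5 (mod 11).
Since F(a, b, c) ≡ 5 ≠ 0 (mod 11), P does NOT lie on the curve.


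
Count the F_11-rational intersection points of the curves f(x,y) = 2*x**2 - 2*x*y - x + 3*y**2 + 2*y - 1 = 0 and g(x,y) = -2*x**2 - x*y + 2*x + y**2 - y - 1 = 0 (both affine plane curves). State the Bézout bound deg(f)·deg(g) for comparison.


Common zeros: {(0, 4), (4, 7), (10, 4)}; count = 3; Bézout bound = 4.

deg(f) = 2, deg(g) = 2, so Bézout bound = 4.
Scan x ∈ F_11. For each x, list the y ∈ F_11 with f(x, y) ≡ 0 and those with g(x, y) ≡ 0 (mod 11); the common zeros in that column are the intersection.
  x = 0: f ≡ 0 at y ∈ {4, 10}; g ≡ 0 at y ∈ {4, 8}; common: {4}.
  x = 1: f ≡ 0 at y ∈ {0}; g ≡ 0 at y ∈ ∅; common: ∅.
  x = 2: f ≡ 0 at y ∈ ∅; g ≡ 0 at y ∈ ∅; common: ∅.
  x = 3: f ≡ 0 at y ∈ ∅; g ≡ 0 at y ∈ ∅; common: ∅.
  x = 4: f ≡ 0 at y ∈ {6, 7}; g ≡ 0 at y ∈ {7, 9}; common: {7}.
  x = 5: f ≡ 0 at y ∈ {0, 10}; g ≡ 0 at y ∈ ∅; common: ∅.
  x = 6: f ≡ 0 at y ∈ ∅; g ≡ 0 at y ∈ ∅; common: ∅.
  x = 7: f ≡ 0 at y ∈ ∅; g ≡ 0 at y ∈ ∅; common: ∅.
  x = 8: f ≡ 0 at y ∈ {6}; g ≡ 0 at y ∈ {1, 8}; common: ∅.
  x = 9: f ≡ 0 at y ∈ {2, 7}; g ≡ 0 at y ∈ {1, 9}; common: ∅.
  x = 10: f ≡ 0 at y ∈ {2, 4}; g ≡ 0 at y ∈ {4, 7}; common: {4}.
Collecting: common zeros = {(0, 4), (4, 7), (10, 4)}, so the count is 3.
Comparison with the Bézout bound: 3 ≤ 4 = deg(f)·deg(g), as expected for curves with no common component (the affine F_11-count falls short of the bound because intersections may lie at infinity, over extension fields, or carry multiplicity).


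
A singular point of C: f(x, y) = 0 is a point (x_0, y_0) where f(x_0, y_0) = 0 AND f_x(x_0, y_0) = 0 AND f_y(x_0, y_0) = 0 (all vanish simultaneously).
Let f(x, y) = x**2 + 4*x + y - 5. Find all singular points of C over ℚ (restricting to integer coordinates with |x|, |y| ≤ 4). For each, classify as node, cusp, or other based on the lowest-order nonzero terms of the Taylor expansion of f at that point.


No singular points in the scanned grid; C is smooth there.

Compute partial derivatives:
  f_x = 2*x + 4.
  f_y = 1.
f_y = 1 is a nonzero constant, so f_y never vanishes: no point (x, y) can satisfy f = f_x = f_y = 0. In particular no (x, y) ∈ {−4, ..., 4}² is singular; the curve is smooth.


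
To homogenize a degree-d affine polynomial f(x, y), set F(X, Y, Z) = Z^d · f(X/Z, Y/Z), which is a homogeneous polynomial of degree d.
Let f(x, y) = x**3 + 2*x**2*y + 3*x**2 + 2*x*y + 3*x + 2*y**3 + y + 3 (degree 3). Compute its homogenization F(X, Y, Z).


F(X, Y, Z) = X**3 + 2*X**2*Y + 3*X**2*Z + 2*X*Y*Z + 3*X*Z**2 + 2*Y**3 + Y*Z**2 + 3*Z**3

deg(f) = 3.
Substitute x = X/Z, y = Y/Z into f, then multiply by Z^3.
  monomial 1·x^3·y^0 ↦ 1·X^3·Y^0·Z^0.
  monomial 2·x^2·y^1 ↦ 2·X^2·Y^1·Z^0.
  monomial 3·x^2·y^0 ↦ 3·X^2·Y^0·Z^1.
  monomial 2·x^1·y^1 ↦ 2·X^1·Y^1·Z^1.
  monomial 3·x^1·y^0 ↦ 3·X^1·Y^0·Z^2.
  monomial 2·x^0·y^3 ↦ 2·X^0·Y^3·Z^0.
  monomial 1·x^0·y^1 ↦ 1·X^0·Y^1·Z^2.
  monomial 3·x^0·y^0 ↦ 3·X^0·Y^0·Z^3.
Collecting: F(X, Y, Z) = X**3 + 2*X**2*Y + 3*X**2*Z + 2*X*Y*Z + 3*X*Z**2 + 2*Y**3 + Y*Z**2 + 3*Z**3.


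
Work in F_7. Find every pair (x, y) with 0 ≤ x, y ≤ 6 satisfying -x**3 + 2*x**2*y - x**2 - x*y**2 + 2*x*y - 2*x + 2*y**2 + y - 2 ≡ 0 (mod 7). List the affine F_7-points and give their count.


Affine F_7-points: {(1, 1), (2, 3), (3, 5), (3, 6), (4, 4), (4, 6), (6, 0), (6, 2)}; count = 8.

For each of the 49 pairs (x, y) ∈ F_7², evaluate f(x, y) mod 7. Record the zeros.
  x = 0: [0↦5, 1↦1, 2↦1, 3↦5, 4↦6, 5↦4, 6↦6]  zeros at y ∈ ∅
  x = 1: [0↦1, 1↦0, 2↦1, 3↦4, 4↦2, 5↦2, 6↦4]  zeros at y ∈ {1}
  x = 2: [0↦3, 1↦2, 2↦1, 3↦0, 4↦6, 5↦5, 6↦4]  zeros at y ∈ {3}
  x = 3: [0↦5, 1↦1, 2↦2, 3↦1, 4↦5, 5↦0, 6↦0]  zeros at y ∈ {5, 6}
  x = 4: [0↦1, 1↦5, 2↦5, 3↦1, 4↦0, 5↦2, 6↦0]  zeros at y ∈ {4, 6}
  x = 5: [0↦6, 1↦1, 2↦4, 3↦1, 4↦6, 5↦5, 6↦5]  zeros at y ∈ ∅
  x = 6: [0↦0, 1↦4, 2↦0, 3↦2, 4↦3, 5↦3, 6↦2]  zeros at y ∈ {0, 2}
Collecting zeros: affine points = {(1, 1), (2, 3), (3, 5), (3, 6), (4, 4), (4, 6), (6, 0), (6, 2)}.
Total count |C(F_7)_aff| = 8.


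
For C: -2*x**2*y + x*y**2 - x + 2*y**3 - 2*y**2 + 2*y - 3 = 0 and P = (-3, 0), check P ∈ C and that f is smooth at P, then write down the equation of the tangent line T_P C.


Tangent line at P: -x - 16*y - 3 = 0.

Step 1: f(-3, 0) = 0, so P lies on C.
Step 2: partial derivatives
  f_x(x, y) = -4*x*y + y**2 - 1, f_y(x, y) = -2*x**2 + 2*x*y + 6*y**2 - 4*y + 2.
  f_x(P) = -1, f_y(P) = -16 (gradient nonzero, so P is smooth).
Step 3: tangent line at P: -1·(x − -3) + -16·(y − 0) = 0.
Expanding: -x - 16*y - 3 = 0.


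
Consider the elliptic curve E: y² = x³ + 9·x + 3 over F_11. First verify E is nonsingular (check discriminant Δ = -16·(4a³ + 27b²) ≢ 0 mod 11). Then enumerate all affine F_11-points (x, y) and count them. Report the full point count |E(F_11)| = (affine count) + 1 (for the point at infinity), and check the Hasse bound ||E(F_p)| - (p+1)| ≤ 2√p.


Affine points = {(0, 5), (0, 6), (4, 2), (4, 9), (6, 3), (6, 8), (8, 2), (8, 9), (10, 2), (10, 9)}; affine count = 10; |E(F_11)| = 11.

Discriminant check: Δ ∝ 4a³ + 27b² = 4·9³ + 27·3² = 4·729 + 27·9 ≡ 2 (mod 11). Nonzero ⇒ E is nonsingular.
For each x ∈ F_11, compute rhs = x³ + 9·x + 3 mod 11, then count y ∈ F_11 with y² ≡ rhs.
  x = 0: rhs = 3, matching y values: 5, 6 (2 points).
  x = 1: rhs = 2, matching y values: none (0 points).
  x = 2: rhs = 7, matching y values: none (0 points).
  x = 3: rhs = 2, matching y values: none (0 points).
  x = 4: rhs = 4, matching y values: 2, 9 (2 points).
  x = 5: rhs = 8, matching y values: none (0 points).
  x = 6: rhs = 9, matching y values: 3, 8 (2 points).
  x = 7: rhs = 2, matching y values: none (0 points).
  x = 8: rhs = 4, matching y values: 2, 9 (2 points).
  x = 9: rhs = 10, matching y values: none (0 points).
  x = 10: rhs = 4, matching y values: 2, 9 (2 points).
Total affine count: 10.
Full point count |E(F_11)| = 10 + 1 = 11.
Hasse bound: |11 − (11+1)| = |-1| = 1 ≤ 2√11 ≈ 6.6332 ✓.


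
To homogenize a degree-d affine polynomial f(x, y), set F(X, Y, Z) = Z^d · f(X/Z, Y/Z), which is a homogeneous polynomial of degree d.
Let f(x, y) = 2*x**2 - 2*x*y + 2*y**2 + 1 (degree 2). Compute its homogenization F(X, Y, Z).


F(X, Y, Z) = 2*X**2 - 2*X*Y + 2*Y**2 + Z**2

deg(f) = 2.
Substitute x = X/Z, y = Y/Z into f, then multiply by Z^2.
  monomial 2·x^2·y^0 ↦ 2·X^2·Y^0·Z^0.
  monomial -2·x^1·y^1 ↦ -2·X^1·Y^1·Z^0.
  monomial 2·x^0·y^2 ↦ 2·X^0·Y^2·Z^0.
  monomial 1·x^0·y^0 ↦ 1·X^0·Y^0·Z^2.
Collecting: F(X, Y, Z) = 2*X**2 - 2*X*Y + 2*Y**2 + Z**2.


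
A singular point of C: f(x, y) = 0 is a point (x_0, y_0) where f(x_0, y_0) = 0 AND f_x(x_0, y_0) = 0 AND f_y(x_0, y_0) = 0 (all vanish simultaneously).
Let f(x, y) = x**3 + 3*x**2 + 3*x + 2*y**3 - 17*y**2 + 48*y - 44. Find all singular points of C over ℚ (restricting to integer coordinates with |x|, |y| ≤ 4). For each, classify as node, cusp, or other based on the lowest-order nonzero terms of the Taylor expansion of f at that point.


Singular points: {(-1, 3)}; classification: cusp.

Compute partial derivatives:
  f_x = 3*x**2 + 6*x + 3.
  f_y = 6*y**2 - 34*y + 48.
Scan x_0 ∈ {−4, ..., 4}. For each x_0, f_y(x_0, y) is a polynomial in y; find its integer roots y ∈ {−4, ..., 4}, then test f_x and f at those candidates.
  x = -4: f_y(-4, y) = 6*y**2 - 34*y + 48; vanishes at y ∈ {3}. (-4, 3): f_x = 27 ≠ 0.
  x = -3: f_y(-3, y) = 6*y**2 - 34*y + 48; vanishes at y ∈ {3}. (-3, 3): f_x = 12 ≠ 0.
  x = -2: f_y(-2, y) = 6*y**2 - 34*y + 48; vanishes at y ∈ {3}. (-2, 3): f_x = 3 ≠ 0.
  x = -1: f_y(-1, y) = 6*y**2 - 34*y + 48; vanishes at y ∈ {3}. (-1, 3): f_x = 0, f = 0 — SINGULAR.
  x = 0: f_y(0, y) = 6*y**2 - 34*y + 48; vanishes at y ∈ {3}. (0, 3): f_x = 3 ≠ 0.
  x = 1: f_y(1, y) = 6*y**2 - 34*y + 48; vanishes at y ∈ {3}. (1, 3): f_x = 12 ≠ 0.
  x = 2: f_y(2, y) = 6*y**2 - 34*y + 48; vanishes at y ∈ {3}. (2, 3): f_x = 27 ≠ 0.
  x = 3: f_y(3, y) = 6*y**2 - 34*y + 48; vanishes at y ∈ {3}. (3, 3): f_x = 48 ≠ 0.
  x = 4: f_y(4, y) = 6*y**2 - 34*y + 48; vanishes at y ∈ {3}. (4, 3): f_x = 75 ≠ 0.
Only singular point on the grid: (-1, 3).
Classify: substitute x = -1 + u, y = 3 + v and expand: f = u**3 + 2*v**3 + v**2.
No constant or linear terms (consistent with a singular point). Quadratic part: v**2. Cubic part: u**3 + 2*v**3.
The quadratic part v**2 is a perfect square, so there is a single (double) tangent line v = 0, i.e. y = 3. Restricting the cubic part to that line (v = 0) leaves u**3 ≠ 0, so f is not divisible by v and the branch is v² ≈ -u**3 to lowest order — this is a cusp.
Classification: cusp.


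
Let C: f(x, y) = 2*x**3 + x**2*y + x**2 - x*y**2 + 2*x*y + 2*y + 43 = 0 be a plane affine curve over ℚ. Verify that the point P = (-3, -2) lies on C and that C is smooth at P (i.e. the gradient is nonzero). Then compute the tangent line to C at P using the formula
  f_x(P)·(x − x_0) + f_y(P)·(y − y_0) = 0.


Tangent line at P: 52*x - 7*y + 142 = 0.

Step 1: f(-3, -2) = 0, so P lies on C.
Step 2: partial derivatives
  f_x(x, y) = 6*x**2 + 2*x*y + 2*x - y**2 + 2*y, f_y(x, y) = x**2 - 2*x*y + 2*x + 2.
  f_x(P) = 52, f_y(P) = -7 (gradient nonzero, so P is smooth).
Step 3: tangent line at P: 52·(x − -3) + -7·(y − -2) = 0.
Expanding: 52*x - 7*y + 142 = 0.


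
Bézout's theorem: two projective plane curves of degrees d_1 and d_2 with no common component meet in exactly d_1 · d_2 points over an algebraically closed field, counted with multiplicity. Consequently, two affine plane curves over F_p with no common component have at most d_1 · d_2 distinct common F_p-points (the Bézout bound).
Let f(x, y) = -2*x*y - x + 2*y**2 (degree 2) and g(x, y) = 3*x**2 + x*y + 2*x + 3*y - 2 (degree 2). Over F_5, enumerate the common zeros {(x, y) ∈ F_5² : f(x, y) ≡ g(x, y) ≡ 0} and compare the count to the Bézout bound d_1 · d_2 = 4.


Common zeros: {(3, 4), (4, 3)}; count = 2; Bézout bound = 4.

deg(f) = 2, deg(g) = 2, so Bézout bound = 4.
Scan x ∈ F_5. For each x, list the y ∈ F_5 with f(x, y) ≡ 0 and those with g(x, y) ≡ 0 (mod 5); the common zeros in that column are the intersection.
  x = 0: f ≡ 0 at y ∈ {0}; g ≡ 0 at y ∈ {4}; common: ∅.
  x = 1: f ≡ 0 at y ∈ ∅; g ≡ 0 at y ∈ {3}; common: ∅.
  x = 2: f ≡ 0 at y ∈ ∅; g ≡ 0 at y ∈ ∅; common: ∅.
  x = 3: f ≡ 0 at y ∈ {4}; g ≡ 0 at y ∈ {4}; common: {4}.
  x = 4: f ≡ 0 at y ∈ {1, 3}; g ≡ 0 at y ∈ {3}; common: {3}.
Collecting: common zeros = {(3, 4), (4, 3)}, so the count is 2.
Comparison with the Bézout bound: 2 ≤ 4 = deg(f)·deg(g), as expected for curves with no common component (the affine F_5-count falls short of the bound because intersections may lie at infinity, over extension fields, or carry multiplicity).


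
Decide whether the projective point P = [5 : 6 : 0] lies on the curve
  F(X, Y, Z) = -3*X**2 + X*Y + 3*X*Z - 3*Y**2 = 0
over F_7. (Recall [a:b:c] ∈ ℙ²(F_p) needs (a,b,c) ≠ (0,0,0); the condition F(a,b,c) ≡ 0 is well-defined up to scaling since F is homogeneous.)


F(5,6,0) ≡ 1 (mod 7); P is NOT on the curve.

Evaluate F(5, 6, 0) term-by-term (mod 7).
  -3*X**2 ↦ -3·25·1·1 = -75
  X*Y ↦ 1·5·6·1 = 30
  3*X*Z ↦ 3·5·1·0 = 0
  -3*Y**2 ↦ -3·1·36·1 = -108
Sum: F(5, 6, 0) = (-75) + (30) + (0) + (-108) = -153.
Reducing mod 7: -153 ≡ 1 (mod 7).
Since F(a, b, c) ≡ 1 ≠ 0 (mod 7), P does NOT lie on the curve.


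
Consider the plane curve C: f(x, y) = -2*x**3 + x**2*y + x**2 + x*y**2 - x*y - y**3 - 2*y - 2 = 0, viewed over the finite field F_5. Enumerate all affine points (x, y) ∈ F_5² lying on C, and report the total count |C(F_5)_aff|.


Affine F_5-points: {(0, 1), (0, 3), (1, 1), (3, 2), (3, 3), (4, 3)}; count = 6.

For each of the 25 pairs (x, y) ∈ F_5², evaluate f(x, y) mod 5. Record the zeros.
  x = 0: [0↦3, 1↦0, 2↦1, 3↦0, 4↦1]  zeros at y ∈ {1, 3}
  x = 1: [0↦2, 1↦0, 2↦4, 3↦3, 4↦1]  zeros at y ∈ {1}
  x = 2: [0↦1, 1↦2, 2↦1, 3↦2, 4↦4]  zeros at y ∈ ∅
  x = 3: [0↦3, 1↦4, 2↦0, 3↦0, 4↦3]  zeros at y ∈ {2, 3}
  x = 4: [0↦1, 1↦4, 2↦4, 3↦0, 4↦1]  zeros at y ∈ {3}
Collecting zeros: affine points = {(0, 1), (0, 3), (1, 1), (3, 2), (3, 3), (4, 3)}.
Total count |C(F_5)_aff| = 6.


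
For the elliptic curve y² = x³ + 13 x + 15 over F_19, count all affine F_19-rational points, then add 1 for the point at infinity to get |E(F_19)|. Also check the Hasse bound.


Affine points = {(2, 7), (2, 12), (3, 9), (3, 10), (4, 6), (4, 13), (6, 9), (6, 10), (8, 2), (8, 17), (9, 5), (9, 14), (10, 9), (10, 10), (11, 8), (11, 11), (13, 5), (13, 14), (16, 5), (16, 14), (17, 0), (18, 1), (18, 18)}; affine count = 23; |E(F_19)| = 24.

Discriminant check: Δ ∝ 4a³ + 27b² = 4·13³ + 27·15² = 4·2197 + 27·225 ≡ 5 (mod 19). Nonzero ⇒ E is nonsingular.
For each x ∈ F_19, compute rhs = x³ + 13·x + 15 mod 19, then count y ∈ F_19 with y² ≡ rhs.
  x = 0: rhs = 15, matching y values: none (0 points).
  x = 1: rhs = 10, matching y values: none (0 points).
  x = 2: rhs = 11, matching y values: 7, 12 (2 points).
  x = 3: rhs = 5, matching y values: 9, 10 (2 points).
  x = 4: rhs = 17, matching y values: 6, 13 (2 points).
  x = 5: rhs = 15, matching y values: none (0 points).
  x = 6: rhs = 5, matching y values: 9, 10 (2 points).
  x = 7: rhs = 12, matching y values: none (0 points).
  x = 8: rhs = 4, matching y values: 2, 17 (2 points).
  x = 9: rhs = 6, matching y values: 5, 14 (2 points).
  x = 10: rhs = 5, matching y values: 9, 10 (2 points).
  x = 11: rhs = 7, matching y values: 8, 11 (2 points).
  x = 12: rhs = 18, matching y values: none (0 points).
  x = 13: rhs = 6, matching y values: 5, 14 (2 points).
  x = 14: rhs = 15, matching y values: none (0 points).
  x = 15: rhs = 13, matching y values: none (0 points).
  x = 16: rhs = 6, matching y values: 5, 14 (2 points).
  x = 17: rhs = 0, matching y values: 0 (1 points).
  x = 18: rhs = 1, matching y values: 1, 18 (2 points).
Total affine count: 23.
Full point count |E(F_19)| = 23 + 1 = 24.
Hasse bound: |24 − (19+1)| = |4| = 4 ≤ 2√19 ≈ 8.7178 ✓.


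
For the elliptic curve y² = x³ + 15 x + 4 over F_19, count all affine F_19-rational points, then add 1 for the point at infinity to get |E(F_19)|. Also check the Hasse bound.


Affine points = {(0, 2), (0, 17), (1, 1), (1, 18), (2, 2), (2, 17), (3, 0), (6, 5), (6, 14), (8, 3), (8, 16), (17, 2), (17, 17), (18, 8), (18, 11)}; affine count = 15; |E(F_19)| = 16.

Discriminant check: Δ ∝ 4a³ + 27b² = 4·15³ + 27·4² = 4·3375 + 27·16 ≡ 5 (mod 19). Nonzero ⇒ E is nonsingular.
For each x ∈ F_19, compute rhs = x³ + 15·x + 4 mod 19, then count y ∈ F_19 with y² ≡ rhs.
  x = 0: rhs = 4, matching y values: 2, 17 (2 points).
  x = 1: rhs = 1, matching y values: 1, 18 (2 points).
  x = 2: rhs = 4, matching y values: 2, 17 (2 points).
  x = 3: rhs = 0, matching y values: 0 (1 points).
  x = 4: rhs = 14, matching y values: none (0 points).
  x = 5: rhs = 14, matching y values: none (0 points).
  x = 6: rhs = 6, matching y values: 5, 14 (2 points).
  x = 7: rhs = 15, matching y values: none (0 points).
  x = 8: rhs = 9, matching y values: 3, 16 (2 points).
  x = 9: rhs = 13, matching y values: none (0 points).
  x = 10: rhs = 14, matching y values: none (0 points).
  x = 11: rhs = 18, matching y values: none (0 points).
  x = 12: rhs = 12, matching y values: none (0 points).
  x = 13: rhs = 2, matching y values: none (0 points).
  x = 14: rhs = 13, matching y values: none (0 points).
  x = 15: rhs = 13, matching y values: none (0 points).
  x = 16: rhs = 8, matching y values: none (0 points).
  x = 17: rhs = 4, matching y values: 2, 17 (2 points).
  x = 18: rhs = 7, matching y values: 8, 11 (2 points).
Total affine count: 15.
Full point count |E(F_19)| = 15 + 1 = 16.
Hasse bound: |16 − (19+1)| = |-4| = 4 ≤ 2√19 ≈ 8.7178 ✓.


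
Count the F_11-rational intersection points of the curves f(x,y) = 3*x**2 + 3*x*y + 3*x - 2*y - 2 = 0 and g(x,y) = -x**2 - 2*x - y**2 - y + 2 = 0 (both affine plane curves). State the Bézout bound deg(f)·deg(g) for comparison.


Common zeros: {(5, 0), (6, 6)}; count = 2; Bézout bound = 4.

deg(f) = 2, deg(g) = 2, so Bézout bound = 4.
Scan x ∈ F_11. For each x, list the y ∈ F_11 with f(x, y) ≡ 0 and those with g(x, y) ≡ 0 (mod 11); the common zeros in that column are the intersection.
  x = 0: f ≡ 0 at y ∈ {10}; g ≡ 0 at y ∈ {1, 9}; common: ∅.
  x = 1: f ≡ 0 at y ∈ {7}; g ≡ 0 at y ∈ ∅; common: ∅.
  x = 2: f ≡ 0 at y ∈ {7}; g ≡ 0 at y ∈ ∅; common: ∅.
  x = 3: f ≡ 0 at y ∈ {3}; g ≡ 0 at y ∈ {4, 6}; common: ∅.
  x = 4: f ≡ 0 at y ∈ {3}; g ≡ 0 at y ∈ {0, 10}; common: ∅.
  x = 5: f ≡ 0 at y ∈ {0}; g ≡ 0 at y ∈ {0, 10}; common: {0}.
  x = 6: f ≡ 0 at y ∈ {6}; g ≡ 0 at y ∈ {4, 6}; common: {6}.
  x = 7: f ≡ 0 at y ∈ {4}; g ≡ 0 at y ∈ ∅; common: ∅.
  x = 8: f ≡ 0 at y ∈ ∅; g ≡ 0 at y ∈ ∅; common: ∅.
  x = 9: f ≡ 0 at y ∈ {6}; g ≡ 0 at y ∈ {1, 9}; common: ∅.
  x = 10: f ≡ 0 at y ∈ {4}; g ≡ 0 at y ∈ ∅; common: ∅.
Collecting: common zeros = {(5, 0), (6, 6)}, so the count is 2.
Comparison with the Bézout bound: 2 ≤ 4 = deg(f)·deg(g), as expected for curves with no common component (the affine F_11-count falls short of the bound because intersections may lie at infinity, over extension fields, or carry multiplicity).


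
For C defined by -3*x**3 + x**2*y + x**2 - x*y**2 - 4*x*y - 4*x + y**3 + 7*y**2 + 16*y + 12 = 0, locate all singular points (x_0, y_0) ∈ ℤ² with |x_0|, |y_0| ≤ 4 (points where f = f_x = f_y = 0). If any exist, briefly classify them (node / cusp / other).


Singular points: {(0, -2)}; classification: node.

Compute partial derivatives:
  f_x = -9*x**2 + 2*x*y + 2*x - y**2 - 4*y - 4.
  f_y = x**2 - 2*x*y - 4*x + 3*y**2 + 14*y + 16.
Scan x_0 ∈ {−4, ..., 4}. For each x_0, f_y(x_0, y) is a polynomial in y; find its integer roots y ∈ {−4, ..., 4}, then test f_x and f at those candidates.
  x = -4: f_y(-4, y) = 3*y**2 + 22*y + 48; no integer root y with |y| ≤ 4.
  x = -3: f_y(-3, y) = 3*y**2 + 20*y + 37; no integer root y with |y| ≤ 4.
  x = -2: f_y(-2, y) = 3*y**2 + 18*y + 28; no integer root y with |y| ≤ 4.
  x = -1: f_y(-1, y) = 3*y**2 + 16*y + 21; vanishes at y ∈ {-3}. (-1, -3): f_x = -6 ≠ 0.
  x = 0: f_y(0, y) = 3*y**2 + 14*y + 16; vanishes at y ∈ {-2}. (0, -2): f_x = 0, f = 0 — SINGULAR.
  x = 1: f_y(1, y) = 3*y**2 + 12*y + 13; no integer root y with |y| ≤ 4.
  x = 2: f_y(2, y) = 3*y**2 + 10*y + 12; no integer root y with |y| ≤ 4.
  x = 3: f_y(3, y) = 3*y**2 + 8*y + 13; no integer root y with |y| ≤ 4.
  x = 4: f_y(4, y) = 3*y**2 + 6*y + 16; no integer root y with |y| ≤ 4.
Only singular point on the grid: (0, -2).
Classify: substitute x = 0 + u, y = -2 + v and expand: f = -3*u**3 + u**2*v - u**2 - u*v**2 + v**3 + v**2.
No constant or linear terms (consistent with a singular point). Quadratic part: -u**2 + v**2. Cubic part: -3*u**3 + u**2*v - u*v**2 + v**3.
The quadratic part v**2 - u**2 = (v − u)(v + u) splits into two distinct linear factors, so there are two distinct tangent lines y − -2 = ±(x − 0) — this is a node (ordinary double point).
Classification: node.
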